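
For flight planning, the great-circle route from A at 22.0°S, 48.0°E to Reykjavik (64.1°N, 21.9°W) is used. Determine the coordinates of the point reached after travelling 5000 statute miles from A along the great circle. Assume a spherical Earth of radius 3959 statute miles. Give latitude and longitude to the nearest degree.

Write both endpoints as unit vectors p₁, p₂ with components (cos φ cos λ, cos φ sin λ, sin φ).
The central angle between the endpoints is δ = arccos(p₁·p₂) ≈ 1.770 rad (101.4°). The total great-circle distance is δ·R ≈ 1.770 × 3959 ≈ 7007 mi, so the target fraction is f = 5000/7007 ≈ 0.714.
Interpolate at f ≈ 0.714 with slerp weights a = sin((1−f)δ)/sin δ ≈ 0.495, b = sin(fδ)/sin δ ≈ 0.972.
p = a·p₁ + b·p₂ ≈ (0.701, 0.183, 0.689); φ = arcsin(p_z) ≈ 43.55°, λ = atan2(p_y, p_x) ≈ 14.62°.

≈ 44°N, 15°E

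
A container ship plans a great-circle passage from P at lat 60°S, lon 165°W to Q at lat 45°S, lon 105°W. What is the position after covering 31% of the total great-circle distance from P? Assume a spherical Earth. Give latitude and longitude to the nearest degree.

≈ lat 59°S, lon 142°W

From cos δ = sin φ₁ sin φ₂ + cos φ₁ cos φ₂ cos Δλ, the central angle is δ ≈ 0.661 rad (37.9°).
Interpolate at f = 0.31 with slerp weights a = sin((1−f)δ)/sin δ ≈ 0.717, b = sin(fδ)/sin δ ≈ 0.331.
p = a·p₁ + b·p₂ ≈ (-0.407, -0.319, -0.856); φ = arcsin(p_z) ≈ -58.84°, λ = atan2(p_y, p_x) ≈ -141.90°.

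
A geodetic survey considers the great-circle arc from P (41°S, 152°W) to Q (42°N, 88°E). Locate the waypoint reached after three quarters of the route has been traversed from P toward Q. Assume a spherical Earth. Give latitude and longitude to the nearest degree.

≈ (24°N, 123°E)

Write both endpoints as unit vectors p₁, p₂ with components (cos φ cos λ, cos φ sin λ, sin φ).
The central angle between the endpoints is δ = arccos(p₁·p₂) ≈ 2.374 rad (136.0°).
Interpolate at f = 3/4 with slerp weights a = sin((1−f)δ)/sin δ ≈ 0.805, b = sin(fδ)/sin δ ≈ 1.408.
p = a·p₁ + b·p₂ ≈ (-0.500, 0.761, 0.414); φ = arcsin(p_z) ≈ 24.46°, λ = atan2(p_y, p_x) ≈ 123.32°.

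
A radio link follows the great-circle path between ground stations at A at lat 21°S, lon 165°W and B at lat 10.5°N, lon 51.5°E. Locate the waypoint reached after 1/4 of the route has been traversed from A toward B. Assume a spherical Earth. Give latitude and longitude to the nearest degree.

Write both endpoints as unit vectors p₁, p₂ with components (cos φ cos λ, cos φ sin λ, sin φ).
The central angle between the endpoints is δ = arccos(p₁·p₂) ≈ 2.503 rad (143.4°).
Interpolate at f = 1/4 with slerp weights a = sin((1−f)δ)/sin δ ≈ 1.600, b = sin(fδ)/sin δ ≈ 0.983.
p = a·p₁ + b·p₂ ≈ (-0.841, 0.370, -0.394); φ = arcsin(p_z) ≈ -23.22°, λ = atan2(p_y, p_x) ≈ 156.26°.

≈ lat 23°S, lon 156°E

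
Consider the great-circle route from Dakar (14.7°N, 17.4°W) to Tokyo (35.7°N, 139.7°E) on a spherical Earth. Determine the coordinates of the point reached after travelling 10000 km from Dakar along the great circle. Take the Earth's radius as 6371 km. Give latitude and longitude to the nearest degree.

≈ 63°N, 104°E

Write both endpoints as unit vectors p₁, p₂ with components (cos φ cos λ, cos φ sin λ, sin φ).
The central angle between the endpoints is δ = arccos(p₁·p₂) ≈ 2.184 rad (125.1°). The total great-circle distance is δ·R ≈ 2.184 × 6371 ≈ 13914 km, so the target fraction is f = 10000/13914 ≈ 0.719.
Interpolate at f ≈ 0.719 with slerp weights a = sin((1−f)δ)/sin δ ≈ 0.705, b = sin(fδ)/sin δ ≈ 1.223.
p = a·p₁ + b·p₂ ≈ (-0.107, 0.438, 0.892); φ = arcsin(p_z) ≈ 63.18°, λ = atan2(p_y, p_x) ≈ 103.68°.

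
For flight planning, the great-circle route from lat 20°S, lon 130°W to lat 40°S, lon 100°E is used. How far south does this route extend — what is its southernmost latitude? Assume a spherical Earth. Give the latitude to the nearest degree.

≈ 55°S

The great circle lies in the plane with unit normal n̂ = (p₁ × p₂)/|p₁ × p₂|.
Here n̂_z ≈ -0.568; the vertex latitude is φ_max = arccos|n̂_z| ≈ 55.4°.
Check via Clairaut: cos φ_max = |cos φ₁| · sin C = cos(20.0°)·sin(142.8°) ≈ 0.568, again giving ≈ 55.4°.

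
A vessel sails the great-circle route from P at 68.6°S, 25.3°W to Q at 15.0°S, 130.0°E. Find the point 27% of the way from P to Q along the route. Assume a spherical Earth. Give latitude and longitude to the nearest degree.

The haversine formula gives a central angle δ ≈ 1.650 rad (94.5°) between the endpoints.
Interpolate at f = 0.27 with slerp weights a = sin((1−f)δ)/sin δ ≈ 0.937, b = sin(fδ)/sin δ ≈ 0.432.
p = a·p₁ + b·p₂ ≈ (0.041, 0.174, -0.984); φ = arcsin(p_z) ≈ -79.72°, λ = atan2(p_y, p_x) ≈ 76.86°.

≈ 80°S, 77°E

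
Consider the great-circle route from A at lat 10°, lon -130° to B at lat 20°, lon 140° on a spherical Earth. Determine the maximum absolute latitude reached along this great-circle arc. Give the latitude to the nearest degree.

The great circle lies in the plane with unit normal n̂ = (p₁ × p₂)/|p₁ × p₂|.
Here n̂_z ≈ -0.927; the vertex latitude is φ_max = arccos|n̂_z| ≈ 22.0°.

≈ 22°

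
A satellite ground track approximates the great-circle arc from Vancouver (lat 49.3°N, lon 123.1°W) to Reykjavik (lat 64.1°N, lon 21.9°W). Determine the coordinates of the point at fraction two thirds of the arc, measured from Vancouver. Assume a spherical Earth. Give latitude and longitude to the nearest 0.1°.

≈ lat 68.9°N, lon 64.0°W

The haversine formula gives a central angle δ ≈ 0.894 rad (51.2°) between the endpoints.
Interpolate at f = 2/3 with slerp weights a = sin((1−f)δ)/sin δ ≈ 0.377, b = sin(fδ)/sin δ ≈ 0.720.
p = a·p₁ + b·p₂ ≈ (0.158, -0.323, 0.933); φ = arcsin(p_z) ≈ 68.93°, λ = atan2(p_y, p_x) ≈ -63.98°.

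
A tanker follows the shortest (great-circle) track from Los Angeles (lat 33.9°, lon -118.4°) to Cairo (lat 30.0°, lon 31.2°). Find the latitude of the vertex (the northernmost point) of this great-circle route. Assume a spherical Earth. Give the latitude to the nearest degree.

≈ 67°

The great circle lies in the plane with unit normal n̂ = (p₁ × p₂)/|p₁ × p₂|.
Here n̂_z ≈ +0.387; the vertex latitude is φ_max = arccos|n̂_z| ≈ 67.2°.
Check via Clairaut: cos φ_max = |cos φ₁| · sin C = cos(33.9°)·sin(27.8°) ≈ 0.387, again giving ≈ 67.2°.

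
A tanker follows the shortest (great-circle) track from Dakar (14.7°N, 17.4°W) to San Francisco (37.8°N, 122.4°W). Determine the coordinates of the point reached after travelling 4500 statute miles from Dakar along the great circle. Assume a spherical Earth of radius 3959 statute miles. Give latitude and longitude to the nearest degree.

≈ (42°N, 87°W)

Write both endpoints as unit vectors p₁, p₂ with components (cos φ cos λ, cos φ sin λ, sin φ).
The central angle between the endpoints is δ = arccos(p₁·p₂) ≈ 1.613 rad (92.4°). The total great-circle distance is δ·R ≈ 1.613 × 3959 ≈ 6386 mi, so the target fraction is f = 4500/6386 ≈ 0.705.
Interpolate at f ≈ 0.705 with slerp weights a = sin((1−f)δ)/sin δ ≈ 0.459, b = sin(fδ)/sin δ ≈ 0.908.
p = a·p₁ + b·p₂ ≈ (0.039, -0.739, 0.673); φ = arcsin(p_z) ≈ 42.30°, λ = atan2(p_y, p_x) ≈ -86.96°.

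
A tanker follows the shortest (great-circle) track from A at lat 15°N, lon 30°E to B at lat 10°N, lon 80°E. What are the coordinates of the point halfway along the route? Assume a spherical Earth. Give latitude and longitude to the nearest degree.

Write both endpoints as unit vectors p₁, p₂ with components (cos φ cos λ, cos φ sin λ, sin φ).
The central angle between the endpoints is δ = arccos(p₁·p₂) ≈ 0.855 rad (49.0°).
Interpolate at f = 1/2 with slerp weights a = sin((1−f)δ)/sin δ ≈ 0.549, b = sin(fδ)/sin δ ≈ 0.549.
p = a·p₁ + b·p₂ ≈ (0.554, 0.798, 0.238); φ = arcsin(p_z) ≈ 13.75°, λ = atan2(p_y, p_x) ≈ 55.26°.

≈ lat 14°N, lon 55°E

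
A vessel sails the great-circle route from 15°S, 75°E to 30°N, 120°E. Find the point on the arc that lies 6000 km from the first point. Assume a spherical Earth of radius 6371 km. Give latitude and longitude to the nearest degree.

≈ 24°N, 113°E

Convert each endpoint to a unit vector on the sphere (x = cos φ cos λ, y = cos φ sin λ, z = sin φ).
The central angle between the endpoints is δ = arccos(p₁·p₂) ≈ 1.090 rad (62.5°). The total great-circle distance is δ·R ≈ 1.090 × 6371 ≈ 6947 km, so the target fraction is f = 6000/6947 ≈ 0.864.
Interpolate at f ≈ 0.864 with slerp weights a = sin((1−f)δ)/sin δ ≈ 0.167, b = sin(fδ)/sin δ ≈ 0.912.
p = a·p₁ + b·p₂ ≈ (-0.353, 0.840, 0.413); φ = arcsin(p_z) ≈ 24.37°, λ = atan2(p_y, p_x) ≈ 112.81°.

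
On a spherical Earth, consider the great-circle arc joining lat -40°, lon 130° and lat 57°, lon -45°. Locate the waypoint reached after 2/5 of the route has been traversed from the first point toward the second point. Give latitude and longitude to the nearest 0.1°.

≈ lat 24.5°, lon 120.8°

Write both endpoints as unit vectors p₁, p₂ with components (cos φ cos λ, cos φ sin λ, sin φ).
The central angle between the endpoints is δ = arccos(p₁·p₂) ≈ 2.840 rad (162.7°).
Interpolate at f = 2/5 with slerp weights a = sin((1−f)δ)/sin δ ≈ 3.332, b = sin(fδ)/sin δ ≈ 3.048.
p = a·p₁ + b·p₂ ≈ (-0.467, 0.781, 0.415); φ = arcsin(p_z) ≈ 24.51°, λ = atan2(p_y, p_x) ≈ 120.85°.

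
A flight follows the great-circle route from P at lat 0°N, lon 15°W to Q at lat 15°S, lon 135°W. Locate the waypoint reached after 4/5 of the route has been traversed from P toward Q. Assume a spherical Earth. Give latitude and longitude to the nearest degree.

≈ lat 17°S, lon 110°W

Write both endpoints as unit vectors p₁, p₂ with components (cos φ cos λ, cos φ sin λ, sin φ).
The central angle between the endpoints is δ = arccos(p₁·p₂) ≈ 2.075 rad (118.9°).
Interpolate at f = 4/5 with slerp weights a = sin((1−f)δ)/sin δ ≈ 0.460, b = sin(fδ)/sin δ ≈ 1.137.
p = a·p₁ + b·p₂ ≈ (-0.332, -0.896, -0.294); φ = arcsin(p_z) ≈ -17.12°, λ = atan2(p_y, p_x) ≈ -110.34°.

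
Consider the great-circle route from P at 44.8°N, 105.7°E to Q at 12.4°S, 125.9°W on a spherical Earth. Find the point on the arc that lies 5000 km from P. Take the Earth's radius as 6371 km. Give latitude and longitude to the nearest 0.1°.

≈ 41.9°N, 169.1°E

From cos δ = sin φ₁ sin φ₂ + cos φ₁ cos φ₂ cos Δλ, the central angle is δ ≈ 2.192 rad (125.6°). The total great-circle distance is δ·R ≈ 2.192 × 6371 ≈ 13963 km, so the target fraction is f = 5000/13963 ≈ 0.358.
Interpolate at f ≈ 0.358 with slerp weights a = sin((1−f)δ)/sin δ ≈ 1.213, b = sin(fδ)/sin δ ≈ 0.869.
p = a·p₁ + b·p₂ ≈ (-0.731, 0.141, 0.668); φ = arcsin(p_z) ≈ 41.92°, λ = atan2(p_y, p_x) ≈ 169.06°.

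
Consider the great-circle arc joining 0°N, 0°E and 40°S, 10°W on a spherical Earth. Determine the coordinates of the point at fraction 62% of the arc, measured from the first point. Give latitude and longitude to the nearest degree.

≈ 25°S, 6°W

Write both endpoints as unit vectors p₁, p₂ with components (cos φ cos λ, cos φ sin λ, sin φ).
The central angle between the endpoints is δ = arccos(p₁·p₂) ≈ 0.716 rad (41.0°).
Interpolate at f = 0.62 with slerp weights a = sin((1−f)δ)/sin δ ≈ 0.409, b = sin(fδ)/sin δ ≈ 0.654.
p = a·p₁ + b·p₂ ≈ (0.903, -0.087, -0.421); φ = arcsin(p_z) ≈ -24.87°, λ = atan2(p_y, p_x) ≈ -5.51°.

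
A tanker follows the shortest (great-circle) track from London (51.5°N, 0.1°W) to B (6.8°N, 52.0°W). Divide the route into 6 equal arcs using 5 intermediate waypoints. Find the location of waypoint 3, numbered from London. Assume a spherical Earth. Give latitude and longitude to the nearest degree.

≈ (32°N, 32°W)

Write both endpoints as unit vectors p₁, p₂ with components (cos φ cos λ, cos φ sin λ, sin φ).
The central angle between the endpoints is δ = arccos(p₁·p₂) ≈ 1.077 rad (61.7°).
Interpolate at f = 3/6 with slerp weights a = sin((1−f)δ)/sin δ ≈ 0.582, b = sin(fδ)/sin δ ≈ 0.582.
p = a·p₁ + b·p₂ ≈ (0.719, -0.456, 0.525); φ = arcsin(p_z) ≈ 31.65°, λ = atan2(p_y, p_x) ≈ -32.42°.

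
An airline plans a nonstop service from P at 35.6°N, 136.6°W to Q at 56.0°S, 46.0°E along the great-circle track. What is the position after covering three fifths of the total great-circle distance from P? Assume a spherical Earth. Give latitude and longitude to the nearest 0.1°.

Convert each endpoint to a unit vector on the sphere (x = cos φ cos λ, y = cos φ sin λ, z = sin φ).
The central angle between the endpoints is δ = arccos(p₁·p₂) ≈ 2.784 rad (159.5°).
Interpolate at f = 3/5 with slerp weights a = sin((1−f)δ)/sin δ ≈ 2.565, b = sin(fδ)/sin δ ≈ 2.844.
p = a·p₁ + b·p₂ ≈ (-0.411, -0.289, -0.865); φ = arcsin(p_z) ≈ -59.87°, λ = atan2(p_y, p_x) ≈ -144.86°.

≈ 59.9°S, 144.9°W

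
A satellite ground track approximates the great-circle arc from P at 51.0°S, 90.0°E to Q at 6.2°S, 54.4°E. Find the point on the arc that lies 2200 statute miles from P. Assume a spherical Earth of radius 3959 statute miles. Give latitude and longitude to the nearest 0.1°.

From cos δ = sin φ₁ sin φ₂ + cos φ₁ cos φ₂ cos Δλ, the central angle is δ ≈ 0.936 rad (53.7°). The total great-circle distance is δ·R ≈ 0.936 × 3959 ≈ 3707 mi, so the target fraction is f = 2200/3707 ≈ 0.593.
Interpolate at f ≈ 0.593 with slerp weights a = sin((1−f)δ)/sin δ ≈ 0.461, b = sin(fδ)/sin δ ≈ 0.655.
p = a·p₁ + b·p₂ ≈ (0.379, 0.820, -0.429); φ = arcsin(p_z) ≈ -25.42°, λ = atan2(p_y, p_x) ≈ 65.19°.

≈ 25.4°S, 65.2°E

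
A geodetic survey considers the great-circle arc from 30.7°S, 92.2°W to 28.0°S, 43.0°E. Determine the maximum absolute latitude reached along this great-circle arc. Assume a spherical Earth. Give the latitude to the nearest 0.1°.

The great circle lies in the plane with unit normal n̂ = (p₁ × p₂)/|p₁ × p₂|.
Here n̂_z ≈ +0.561; the vertex latitude is φ_max = arccos|n̂_z| ≈ 55.9°.
Check via Clairaut: cos φ_max = |cos φ₁| · sin C = cos(30.7°)·sin(139.3°) ≈ 0.561, again giving ≈ 55.9°.

≈ 55.9°S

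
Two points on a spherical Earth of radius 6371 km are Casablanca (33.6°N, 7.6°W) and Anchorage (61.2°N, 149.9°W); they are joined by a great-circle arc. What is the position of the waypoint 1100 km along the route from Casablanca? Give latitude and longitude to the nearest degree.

≈ 43°N, 12°W

Write both endpoints as unit vectors p₁, p₂ with components (cos φ cos λ, cos φ sin λ, sin φ).
The central angle between the endpoints is δ = arccos(p₁·p₂) ≈ 1.403 rad (80.4°). The total great-circle distance is δ·R ≈ 1.403 × 6371 ≈ 8936 km, so the target fraction is f = 1100/8936 ≈ 0.123.
Interpolate at f ≈ 0.123 with slerp weights a = sin((1−f)δ)/sin δ ≈ 0.956, b = sin(fδ)/sin δ ≈ 0.174.
p = a·p₁ + b·p₂ ≈ (0.717, -0.147, 0.682); φ = arcsin(p_z) ≈ 42.98°, λ = atan2(p_y, p_x) ≈ -11.62°.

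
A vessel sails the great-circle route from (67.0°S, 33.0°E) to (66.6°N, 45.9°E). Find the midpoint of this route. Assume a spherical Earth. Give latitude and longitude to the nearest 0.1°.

≈ (0.2°S, 39.5°E)

The haversine formula gives a central angle δ ≈ 2.337 rad (133.9°) between the endpoints.
Interpolate at f = 1/2 with slerp weights a = sin((1−f)δ)/sin δ ≈ 1.277, b = sin(fδ)/sin δ ≈ 1.277.
p = a·p₁ + b·p₂ ≈ (0.772, 0.636, -0.004); φ = arcsin(p_z) ≈ -0.20°, λ = atan2(p_y, p_x) ≈ 39.50°.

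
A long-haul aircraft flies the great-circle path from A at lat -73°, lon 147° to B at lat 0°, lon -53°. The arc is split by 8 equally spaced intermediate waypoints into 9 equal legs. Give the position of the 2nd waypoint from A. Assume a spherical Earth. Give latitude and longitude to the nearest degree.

Convert each endpoint to a unit vector on the sphere (x = cos φ cos λ, y = cos φ sin λ, z = sin φ).
The central angle between the endpoints is δ = arccos(p₁·p₂) ≈ 1.849 rad (105.9°).
Interpolate at f = 2/9 with slerp weights a = sin((1−f)δ)/sin δ ≈ 1.031, b = sin(fδ)/sin δ ≈ 0.415.
p = a·p₁ + b·p₂ ≈ (-0.003, -0.168, -0.986); φ = arcsin(p_z) ≈ -80.35°, λ = atan2(p_y, p_x) ≈ -90.94°.

≈ lat -80°, lon -91°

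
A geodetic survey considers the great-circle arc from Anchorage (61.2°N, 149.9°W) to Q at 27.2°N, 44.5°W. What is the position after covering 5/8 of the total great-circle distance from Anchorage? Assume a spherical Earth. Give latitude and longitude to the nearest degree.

≈ 50°N, 65°W

Write both endpoints as unit vectors p₁, p₂ with components (cos φ cos λ, cos φ sin λ, sin φ).
The central angle between the endpoints is δ = arccos(p₁·p₂) ≈ 1.280 rad (73.3°).
Interpolate at f = 5/8 with slerp weights a = sin((1−f)δ)/sin δ ≈ 0.482, b = sin(fδ)/sin δ ≈ 0.749.
p = a·p₁ + b·p₂ ≈ (0.274, -0.583, 0.765); φ = arcsin(p_z) ≈ 49.88°, λ = atan2(p_y, p_x) ≈ -64.83°.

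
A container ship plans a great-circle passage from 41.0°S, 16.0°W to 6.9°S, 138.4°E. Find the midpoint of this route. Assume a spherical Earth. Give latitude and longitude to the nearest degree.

The haversine formula gives a central angle δ ≈ 2.210 rad (126.6°) between the endpoints.
Interpolate at f = 1/2 with slerp weights a = sin((1−f)δ)/sin δ ≈ 1.114, b = sin(fδ)/sin δ ≈ 1.114.
p = a·p₁ + b·p₂ ≈ (-0.019, 0.502, -0.864); φ = arcsin(p_z) ≈ -59.82°, λ = atan2(p_y, p_x) ≈ 92.15°.

≈ 60°S, 92°E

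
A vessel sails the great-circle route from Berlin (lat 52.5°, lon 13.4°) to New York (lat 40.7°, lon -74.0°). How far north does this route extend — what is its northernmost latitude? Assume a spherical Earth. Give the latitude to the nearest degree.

≈ 57°

The great circle lies in the plane with unit normal n̂ = (p₁ × p₂)/|p₁ × p₂|.
Here n̂_z ≈ -0.547; the vertex latitude is φ_max = arccos|n̂_z| ≈ 56.8°.
Check via Clairaut: cos φ_max = |cos φ₁| · sin C = cos(52.5°)·sin(64.0°) ≈ 0.547, again giving ≈ 56.8°.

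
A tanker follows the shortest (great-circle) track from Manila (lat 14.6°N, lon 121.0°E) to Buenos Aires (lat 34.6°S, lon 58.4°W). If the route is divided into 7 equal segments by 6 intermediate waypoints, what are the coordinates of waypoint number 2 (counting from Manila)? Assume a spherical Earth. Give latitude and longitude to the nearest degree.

Convert each endpoint to a unit vector on the sphere (x = cos φ cos λ, y = cos φ sin λ, z = sin φ).
The central angle between the endpoints is δ = arccos(p₁·p₂) ≈ 2.792 rad (160.0°).
Interpolate at f = 2/7 with slerp weights a = sin((1−f)δ)/sin δ ≈ 2.664, b = sin(fδ)/sin δ ≈ 2.092.
p = a·p₁ + b·p₂ ≈ (-0.425, 0.743, -0.516); φ = arcsin(p_z) ≈ -31.10°, λ = atan2(p_y, p_x) ≈ 119.79°.

≈ lat 31°S, lon 120°E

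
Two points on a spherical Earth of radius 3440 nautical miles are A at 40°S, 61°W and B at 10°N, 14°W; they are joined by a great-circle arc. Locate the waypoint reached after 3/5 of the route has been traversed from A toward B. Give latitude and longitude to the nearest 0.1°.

Convert each endpoint to a unit vector on the sphere (x = cos φ cos λ, y = cos φ sin λ, z = sin φ).
The central angle between the endpoints is δ = arccos(p₁·p₂) ≈ 1.156 rad (66.2°).
Interpolate at f = 3/5 with slerp weights a = sin((1−f)δ)/sin δ ≈ 0.487, b = sin(fδ)/sin δ ≈ 0.699.
p = a·p₁ + b·p₂ ≈ (0.849, -0.493, -0.192); φ = arcsin(p_z) ≈ -11.07°, λ = atan2(p_y, p_x) ≈ -30.16°.

≈ 11.1°S, 30.2°W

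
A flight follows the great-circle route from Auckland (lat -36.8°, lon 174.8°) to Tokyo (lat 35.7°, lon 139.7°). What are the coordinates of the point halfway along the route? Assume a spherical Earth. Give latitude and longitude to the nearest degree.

Write both endpoints as unit vectors p₁, p₂ with components (cos φ cos λ, cos φ sin λ, sin φ).
The central angle between the endpoints is δ = arccos(p₁·p₂) ≈ 1.387 rad (79.5°).
Interpolate at f = 1/2 with slerp weights a = sin((1−f)δ)/sin δ ≈ 0.650, b = sin(fδ)/sin δ ≈ 0.650.
p = a·p₁ + b·p₂ ≈ (-0.921, 0.389, -0.010); φ = arcsin(p_z) ≈ -0.58°, λ = atan2(p_y, p_x) ≈ 157.12°.

≈ lat -1°, lon 157°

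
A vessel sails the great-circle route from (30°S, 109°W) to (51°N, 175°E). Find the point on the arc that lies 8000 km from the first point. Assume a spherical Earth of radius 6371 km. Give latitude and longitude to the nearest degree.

Write both endpoints as unit vectors p₁, p₂ with components (cos φ cos λ, cos φ sin λ, sin φ).
The central angle between the endpoints is δ = arccos(p₁·p₂) ≈ 1.830 rad (104.9°). The total great-circle distance is δ·R ≈ 1.830 × 6371 ≈ 11662 km, so the target fraction is f = 8000/11662 ≈ 0.686.
Interpolate at f ≈ 0.686 with slerp weights a = sin((1−f)δ)/sin δ ≈ 0.562, b = sin(fδ)/sin δ ≈ 0.984.
p = a·p₁ + b·p₂ ≈ (-0.775, -0.407, 0.483); φ = arcsin(p_z) ≈ 28.90°, λ = atan2(p_y, p_x) ≈ -152.33°.

≈ (29°N, 152°W)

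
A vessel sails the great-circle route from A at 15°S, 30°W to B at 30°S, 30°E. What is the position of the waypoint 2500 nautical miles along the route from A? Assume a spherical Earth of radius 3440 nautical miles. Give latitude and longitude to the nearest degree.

≈ 29°S, 13°E

Convert each endpoint to a unit vector on the sphere (x = cos φ cos λ, y = cos φ sin λ, z = sin φ).
The central angle between the endpoints is δ = arccos(p₁·p₂) ≈ 0.991 rad (56.8°). The total great-circle distance is δ·R ≈ 0.991 × 3440 ≈ 3410 nmi, so the target fraction is f = 2500/3410 ≈ 0.733.
Interpolate at f ≈ 0.733 with slerp weights a = sin((1−f)δ)/sin δ ≈ 0.312, b = sin(fδ)/sin δ ≈ 0.794.
p = a·p₁ + b·p₂ ≈ (0.857, 0.193, -0.478); φ = arcsin(p_z) ≈ -28.55°, λ = atan2(p_y, p_x) ≈ 12.69°.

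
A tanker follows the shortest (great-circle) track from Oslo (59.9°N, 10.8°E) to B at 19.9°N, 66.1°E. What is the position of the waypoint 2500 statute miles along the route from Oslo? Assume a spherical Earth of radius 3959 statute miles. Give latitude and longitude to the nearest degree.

Convert each endpoint to a unit vector on the sphere (x = cos φ cos λ, y = cos φ sin λ, z = sin φ).
The central angle between the endpoints is δ = arccos(p₁·p₂) ≈ 0.973 rad (55.7°). The total great-circle distance is δ·R ≈ 0.973 × 3959 ≈ 3852 mi, so the target fraction is f = 2500/3852 ≈ 0.649.
Interpolate at f ≈ 0.649 with slerp weights a = sin((1−f)δ)/sin δ ≈ 0.405, b = sin(fδ)/sin δ ≈ 0.714.
p = a·p₁ + b·p₂ ≈ (0.472, 0.652, 0.594); φ = arcsin(p_z) ≈ 36.41°, λ = atan2(p_y, p_x) ≈ 54.12°.

≈ 36°N, 54°E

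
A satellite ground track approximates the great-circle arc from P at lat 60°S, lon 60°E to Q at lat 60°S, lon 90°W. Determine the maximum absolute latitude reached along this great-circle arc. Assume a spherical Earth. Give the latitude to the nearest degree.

≈ 82°S

The great circle lies in the plane with unit normal n̂ = (p₁ × p₂)/|p₁ × p₂|.
Here n̂_z ≈ -0.148; the vertex latitude is φ_max = arccos|n̂_z| ≈ 81.5°.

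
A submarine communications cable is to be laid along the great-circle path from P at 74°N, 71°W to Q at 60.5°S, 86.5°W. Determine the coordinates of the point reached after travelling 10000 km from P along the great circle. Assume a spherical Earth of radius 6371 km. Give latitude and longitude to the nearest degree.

≈ 16°S, 82°W

Write both endpoints as unit vectors p₁, p₂ with components (cos φ cos λ, cos φ sin λ, sin φ).
The central angle between the endpoints is δ = arccos(p₁·p₂) ≈ 2.354 rad (134.9°). The total great-circle distance is δ·R ≈ 2.354 × 6371 ≈ 15000 km, so the target fraction is f = 10000/15000 ≈ 0.667.
Interpolate at f ≈ 0.667 with slerp weights a = sin((1−f)δ)/sin δ ≈ 0.998, b = sin(fδ)/sin δ ≈ 1.412.
p = a·p₁ + b·p₂ ≈ (0.132, -0.954, -0.270); φ = arcsin(p_z) ≈ -15.65°, λ = atan2(p_y, p_x) ≈ -82.12°.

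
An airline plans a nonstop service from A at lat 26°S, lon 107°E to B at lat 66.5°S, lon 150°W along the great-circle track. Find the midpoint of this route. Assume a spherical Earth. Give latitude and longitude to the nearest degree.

Convert each endpoint to a unit vector on the sphere (x = cos φ cos λ, y = cos φ sin λ, z = sin φ).
The central angle between the endpoints is δ = arccos(p₁·p₂) ≈ 1.244 rad (71.3°).
Interpolate at f = 1/2 with slerp weights a = sin((1−f)δ)/sin δ ≈ 0.615, b = sin(fδ)/sin δ ≈ 0.615.
p = a·p₁ + b·p₂ ≈ (-0.374, 0.406, -0.834); φ = arcsin(p_z) ≈ -56.49°, λ = atan2(p_y, p_x) ≈ 132.65°.

≈ lat 56°S, lon 133°E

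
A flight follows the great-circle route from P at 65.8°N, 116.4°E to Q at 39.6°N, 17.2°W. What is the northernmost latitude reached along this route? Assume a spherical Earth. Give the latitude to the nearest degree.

The great circle lies in the plane with unit normal n̂ = (p₁ × p₂)/|p₁ × p₂|.
Here n̂_z ≈ -0.246; the vertex latitude is φ_max = arccos|n̂_z| ≈ 75.8°.
Check via Clairaut: cos φ_max = |cos φ₁| · sin C = cos(65.8°)·sin(36.8°) ≈ 0.246, again giving ≈ 75.8°.

≈ 76°N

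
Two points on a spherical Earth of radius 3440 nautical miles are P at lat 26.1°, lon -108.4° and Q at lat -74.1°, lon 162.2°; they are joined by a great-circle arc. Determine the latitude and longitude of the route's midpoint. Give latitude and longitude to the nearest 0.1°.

≈ lat -29.0°, lon -125.3°

The haversine formula gives a central angle δ ≈ 2.005 rad (114.9°) between the endpoints.
Interpolate at f = 1/2 with slerp weights a = sin((1−f)δ)/sin δ ≈ 0.929, b = sin(fδ)/sin δ ≈ 0.929.
p = a·p₁ + b·p₂ ≈ (-0.506, -0.714, -0.485); φ = arcsin(p_z) ≈ -28.99°, λ = atan2(p_y, p_x) ≈ -125.31°.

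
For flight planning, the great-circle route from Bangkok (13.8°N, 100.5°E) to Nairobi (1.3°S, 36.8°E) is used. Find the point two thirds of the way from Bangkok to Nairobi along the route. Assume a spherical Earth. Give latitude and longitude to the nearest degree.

≈ (5°N, 58°E)

Write both endpoints as unit vectors p₁, p₂ with components (cos φ cos λ, cos φ sin λ, sin φ).
The central angle between the endpoints is δ = arccos(p₁·p₂) ≈ 1.132 rad (64.9°).
Interpolate at f = 2/3 with slerp weights a = sin((1−f)δ)/sin δ ≈ 0.407, b = sin(fδ)/sin δ ≈ 0.757.
p = a·p₁ + b·p₂ ≈ (0.534, 0.842, 0.080); φ = arcsin(p_z) ≈ 4.58°, λ = atan2(p_y, p_x) ≈ 57.62°.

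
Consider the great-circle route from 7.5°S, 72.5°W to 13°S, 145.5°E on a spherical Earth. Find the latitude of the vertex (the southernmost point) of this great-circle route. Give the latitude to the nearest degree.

≈ 29°S

The great circle lies in the plane with unit normal n̂ = (p₁ × p₂)/|p₁ × p₂|.
Here n̂_z ≈ -0.873; the vertex latitude is φ_max = arccos|n̂_z| ≈ 29.2°.
Check via Clairaut: cos φ_max = |cos φ₁| · sin C = cos(7.5°)·sin(118.3°) ≈ 0.873, again giving ≈ 29.2°.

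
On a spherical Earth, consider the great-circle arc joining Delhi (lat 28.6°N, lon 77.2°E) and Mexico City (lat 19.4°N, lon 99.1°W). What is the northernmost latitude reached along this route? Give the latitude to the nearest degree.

The great circle lies in the plane with unit normal n̂ = (p₁ × p₂)/|p₁ × p₂|.
Here n̂_z ≈ -0.072; the vertex latitude is φ_max = arccos|n̂_z| ≈ 85.9°.
Check via Clairaut: cos φ_max = |cos φ₁| · sin C = cos(28.6°)·sin(4.7°) ≈ 0.072, again giving ≈ 85.9°.

≈ 86°N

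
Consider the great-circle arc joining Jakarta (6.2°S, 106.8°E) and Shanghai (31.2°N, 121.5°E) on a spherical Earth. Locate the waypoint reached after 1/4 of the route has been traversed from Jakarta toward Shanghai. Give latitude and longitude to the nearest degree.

≈ (3°N, 110°E)

Convert each endpoint to a unit vector on the sphere (x = cos φ cos λ, y = cos φ sin λ, z = sin φ).
The central angle between the endpoints is δ = arccos(p₁·p₂) ≈ 0.697 rad (40.0°).
Interpolate at f = 1/4 with slerp weights a = sin((1−f)δ)/sin δ ≈ 0.778, b = sin(fδ)/sin δ ≈ 0.270.
p = a·p₁ + b·p₂ ≈ (-0.344, 0.937, 0.056); φ = arcsin(p_z) ≈ 3.21°, λ = atan2(p_y, p_x) ≈ 110.17°.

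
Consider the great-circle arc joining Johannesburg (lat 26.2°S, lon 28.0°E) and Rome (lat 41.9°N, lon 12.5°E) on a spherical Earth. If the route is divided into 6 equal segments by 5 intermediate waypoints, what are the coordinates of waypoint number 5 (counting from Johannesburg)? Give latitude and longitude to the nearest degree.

≈ lat 31°N, lon 16°E

The haversine formula gives a central angle δ ≈ 1.215 rad (69.6°) between the endpoints.
Interpolate at f = 5/6 with slerp weights a = sin((1−f)δ)/sin δ ≈ 0.215, b = sin(fδ)/sin δ ≈ 0.905.
p = a·p₁ + b·p₂ ≈ (0.827, 0.236, 0.510); φ = arcsin(p_z) ≈ 30.63°, λ = atan2(p_y, p_x) ≈ 15.93°.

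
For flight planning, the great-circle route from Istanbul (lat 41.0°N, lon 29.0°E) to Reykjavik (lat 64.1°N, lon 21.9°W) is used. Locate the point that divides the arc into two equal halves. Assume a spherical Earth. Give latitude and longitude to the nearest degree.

≈ lat 55°N, lon 11°E

Write both endpoints as unit vectors p₁, p₂ with components (cos φ cos λ, cos φ sin λ, sin φ).
The central angle between the endpoints is δ = arccos(p₁·p₂) ≈ 0.647 rad (37.1°).
Interpolate at f = 1/2 with slerp weights a = sin((1−f)δ)/sin δ ≈ 0.527, b = sin(fδ)/sin δ ≈ 0.527.
p = a·p₁ + b·p₂ ≈ (0.562, 0.107, 0.820); φ = arcsin(p_z) ≈ 55.12°, λ = atan2(p_y, p_x) ≈ 10.79°.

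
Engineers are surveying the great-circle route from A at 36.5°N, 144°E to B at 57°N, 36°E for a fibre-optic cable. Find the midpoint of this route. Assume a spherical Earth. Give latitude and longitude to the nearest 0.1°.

From cos δ = sin φ₁ sin φ₂ + cos φ₁ cos φ₂ cos Δλ, the central angle is δ ≈ 1.199 rad (68.7°).
Interpolate at f = 1/2 with slerp weights a = sin((1−f)δ)/sin δ ≈ 0.606, b = sin(fδ)/sin δ ≈ 0.606.
p = a·p₁ + b·p₂ ≈ (-0.127, 0.480, 0.868); φ = arcsin(p_z) ≈ 60.23°, λ = atan2(p_y, p_x) ≈ 104.82°.

≈ 60.2°N, 104.8°E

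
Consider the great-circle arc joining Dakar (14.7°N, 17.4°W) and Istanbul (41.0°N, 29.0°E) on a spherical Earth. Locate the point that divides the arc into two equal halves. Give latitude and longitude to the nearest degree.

Convert each endpoint to a unit vector on the sphere (x = cos φ cos λ, y = cos φ sin λ, z = sin φ).
The central angle between the endpoints is δ = arccos(p₁·p₂) ≈ 0.837 rad (47.9°).
Interpolate at f = 1/2 with slerp weights a = sin((1−f)δ)/sin δ ≈ 0.547, b = sin(fδ)/sin δ ≈ 0.547.
p = a·p₁ + b·p₂ ≈ (0.866, 0.042, 0.498); φ = arcsin(p_z) ≈ 29.86°, λ = atan2(p_y, p_x) ≈ 2.77°.

≈ 30°N, 3°E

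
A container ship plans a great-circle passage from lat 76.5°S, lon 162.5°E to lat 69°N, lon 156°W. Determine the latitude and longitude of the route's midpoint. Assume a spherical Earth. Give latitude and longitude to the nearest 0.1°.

≈ lat 4.0°S, lon 172.2°W

The haversine formula gives a central angle δ ≈ 2.578 rad (147.7°) between the endpoints.
Interpolate at f = 1/2 with slerp weights a = sin((1−f)δ)/sin δ ≈ 1.797, b = sin(fδ)/sin δ ≈ 1.797.
p = a·p₁ + b·p₂ ≈ (-0.988, -0.136, -0.070); φ = arcsin(p_z) ≈ -4.00°, λ = atan2(p_y, p_x) ≈ -172.18°.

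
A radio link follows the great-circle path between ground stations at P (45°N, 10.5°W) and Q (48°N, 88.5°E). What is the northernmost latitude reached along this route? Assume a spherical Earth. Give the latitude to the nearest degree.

≈ 58°N

The great circle lies in the plane with unit normal n̂ = (p₁ × p₂)/|p₁ × p₂|.
Here n̂_z ≈ +0.524; the vertex latitude is φ_max = arccos|n̂_z| ≈ 58.4°.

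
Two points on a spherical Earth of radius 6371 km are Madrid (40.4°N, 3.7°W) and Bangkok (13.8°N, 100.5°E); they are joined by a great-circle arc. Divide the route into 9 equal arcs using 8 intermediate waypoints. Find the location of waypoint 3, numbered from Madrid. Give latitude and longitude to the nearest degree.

Convert each endpoint to a unit vector on the sphere (x = cos φ cos λ, y = cos φ sin λ, z = sin φ).
The central angle between the endpoints is δ = arccos(p₁·p₂) ≈ 1.598 rad (91.5°).
Interpolate at f = 3/9 with slerp weights a = sin((1−f)δ)/sin δ ≈ 0.875, b = sin(fδ)/sin δ ≈ 0.508.
p = a·p₁ + b·p₂ ≈ (0.575, 0.442, 0.688); φ = arcsin(p_z) ≈ 43.50°, λ = atan2(p_y, p_x) ≈ 37.54°.

≈ 43°N, 38°E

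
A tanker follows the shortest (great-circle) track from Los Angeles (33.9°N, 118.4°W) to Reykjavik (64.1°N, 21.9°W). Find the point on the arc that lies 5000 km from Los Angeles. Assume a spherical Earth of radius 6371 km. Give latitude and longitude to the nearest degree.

≈ 65°N, 64°W

Write both endpoints as unit vectors p₁, p₂ with components (cos φ cos λ, cos φ sin λ, sin φ).
The central angle between the endpoints is δ = arccos(p₁·p₂) ≈ 1.092 rad (62.6°). The total great-circle distance is δ·R ≈ 1.092 × 6371 ≈ 6957 km, so the target fraction is f = 5000/6957 ≈ 0.719.
Interpolate at f ≈ 0.719 with slerp weights a = sin((1−f)δ)/sin δ ≈ 0.341, b = sin(fδ)/sin δ ≈ 0.796.
p = a·p₁ + b·p₂ ≈ (0.188, -0.378, 0.906); φ = arcsin(p_z) ≈ 65.00°, λ = atan2(p_y, p_x) ≈ -63.56°.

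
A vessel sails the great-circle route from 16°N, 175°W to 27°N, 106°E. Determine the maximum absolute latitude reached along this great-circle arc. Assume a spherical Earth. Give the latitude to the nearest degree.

The great circle lies in the plane with unit normal n̂ = (p₁ × p₂)/|p₁ × p₂|.
Here n̂_z ≈ -0.878; the vertex latitude is φ_max = arccos|n̂_z| ≈ 28.6°.

≈ 29°N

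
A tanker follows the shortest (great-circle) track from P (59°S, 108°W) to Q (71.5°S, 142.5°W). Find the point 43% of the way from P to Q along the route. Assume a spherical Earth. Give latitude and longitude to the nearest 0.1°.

Convert each endpoint to a unit vector on the sphere (x = cos φ cos λ, y = cos φ sin λ, z = sin φ).
The central angle between the endpoints is δ = arccos(p₁·p₂) ≈ 0.325 rad (18.6°).
Interpolate at f = 0.43 with slerp weights a = sin((1−f)δ)/sin δ ≈ 0.577, b = sin(fδ)/sin δ ≈ 0.436.
p = a·p₁ + b·p₂ ≈ (-0.202, -0.367, -0.908); φ = arcsin(p_z) ≈ -65.25°, λ = atan2(p_y, p_x) ≈ -118.80°.

≈ (65.3°S, 118.8°W)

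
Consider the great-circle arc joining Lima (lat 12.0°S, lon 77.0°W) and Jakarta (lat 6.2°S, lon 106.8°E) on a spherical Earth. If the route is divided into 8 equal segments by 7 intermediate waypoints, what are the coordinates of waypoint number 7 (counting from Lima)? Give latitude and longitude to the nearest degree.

≈ lat 26°S, lon 111°E

Convert each endpoint to a unit vector on the sphere (x = cos φ cos λ, y = cos φ sin λ, z = sin φ).
The central angle between the endpoints is δ = arccos(p₁·p₂) ≈ 2.817 rad (161.4°).
Interpolate at f = 7/8 with slerp weights a = sin((1−f)δ)/sin δ ≈ 1.082, b = sin(fδ)/sin δ ≈ 1.964.
p = a·p₁ + b·p₂ ≈ (-0.326, 0.838, -0.437); φ = arcsin(p_z) ≈ -25.92°, λ = atan2(p_y, p_x) ≈ 111.27°.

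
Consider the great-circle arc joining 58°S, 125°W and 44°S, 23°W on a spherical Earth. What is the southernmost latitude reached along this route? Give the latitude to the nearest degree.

The great circle lies in the plane with unit normal n̂ = (p₁ × p₂)/|p₁ × p₂|.
Here n̂_z ≈ +0.433; the vertex latitude is φ_max = arccos|n̂_z| ≈ 64.3°.
Check via Clairaut: cos φ_max = |cos φ₁| · sin C = cos(58.0°)·sin(125.1°) ≈ 0.433, again giving ≈ 64.3°.

≈ 64°S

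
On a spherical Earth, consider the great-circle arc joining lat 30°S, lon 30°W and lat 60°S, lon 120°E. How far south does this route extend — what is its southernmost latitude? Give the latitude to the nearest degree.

The great circle lies in the plane with unit normal n̂ = (p₁ × p₂)/|p₁ × p₂|.
Here n̂_z ≈ +0.217; the vertex latitude is φ_max = arccos|n̂_z| ≈ 77.5°.
Check via Clairaut: cos φ_max = |cos φ₁| · sin C = cos(30.0°)·sin(165.5°) ≈ 0.217, again giving ≈ 77.5°.

≈ 77°S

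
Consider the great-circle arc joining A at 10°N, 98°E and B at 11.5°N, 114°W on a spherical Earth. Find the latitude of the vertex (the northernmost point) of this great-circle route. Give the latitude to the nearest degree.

The great circle lies in the plane with unit normal n̂ = (p₁ × p₂)/|p₁ × p₂|.
Here n̂_z ≈ +0.823; the vertex latitude is φ_max = arccos|n̂_z| ≈ 34.6°.

≈ 35°N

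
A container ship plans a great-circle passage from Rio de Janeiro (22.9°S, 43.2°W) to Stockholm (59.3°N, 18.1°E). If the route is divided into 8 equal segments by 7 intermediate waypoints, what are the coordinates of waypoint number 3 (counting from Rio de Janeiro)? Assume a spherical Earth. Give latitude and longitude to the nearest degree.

Convert each endpoint to a unit vector on the sphere (x = cos φ cos λ, y = cos φ sin λ, z = sin φ).
The central angle between the endpoints is δ = arccos(p₁·p₂) ≈ 1.680 rad (96.2°).
Interpolate at f = 3/8 with slerp weights a = sin((1−f)δ)/sin δ ≈ 0.873, b = sin(fδ)/sin δ ≈ 0.593.
p = a·p₁ + b·p₂ ≈ (0.873, -0.456, 0.170); φ = arcsin(p_z) ≈ 9.79°, λ = atan2(p_y, p_x) ≈ -27.58°.

≈ (10°N, 28°W)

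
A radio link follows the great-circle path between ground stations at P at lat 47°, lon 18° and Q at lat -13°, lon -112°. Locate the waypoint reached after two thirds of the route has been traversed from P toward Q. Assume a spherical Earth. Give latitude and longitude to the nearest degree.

Write both endpoints as unit vectors p₁, p₂ with components (cos φ cos λ, cos φ sin λ, sin φ).
The central angle between the endpoints is δ = arccos(p₁·p₂) ≈ 2.204 rad (126.3°).
Interpolate at f = 2/3 with slerp weights a = sin((1−f)δ)/sin δ ≈ 0.831, b = sin(fδ)/sin δ ≈ 1.234.
p = a·p₁ + b·p₂ ≈ (0.089, -0.940, 0.331); φ = arcsin(p_z) ≈ 19.30°, λ = atan2(p_y, p_x) ≈ -84.60°.

≈ lat 19°, lon -85°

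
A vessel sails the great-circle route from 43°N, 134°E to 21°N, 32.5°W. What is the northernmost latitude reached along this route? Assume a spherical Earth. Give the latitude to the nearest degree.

≈ 80°N

The great circle lies in the plane with unit normal n̂ = (p₁ × p₂)/|p₁ × p₂|.
Here n̂_z ≈ -0.176; the vertex latitude is φ_max = arccos|n̂_z| ≈ 79.9°.
Check via Clairaut: cos φ_max = |cos φ₁| · sin C = cos(43.0°)·sin(13.9°) ≈ 0.176, again giving ≈ 79.9°.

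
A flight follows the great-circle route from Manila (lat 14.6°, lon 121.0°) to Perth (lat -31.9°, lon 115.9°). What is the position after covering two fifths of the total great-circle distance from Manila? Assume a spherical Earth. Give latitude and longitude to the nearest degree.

Write both endpoints as unit vectors p₁, p₂ with components (cos φ cos λ, cos φ sin λ, sin φ).
The central angle between the endpoints is δ = arccos(p₁·p₂) ≈ 0.816 rad (46.8°).
Interpolate at f = 2/5 with slerp weights a = sin((1−f)δ)/sin δ ≈ 0.646, b = sin(fδ)/sin δ ≈ 0.440.
p = a·p₁ + b·p₂ ≈ (-0.485, 0.872, -0.070); φ = arcsin(p_z) ≈ -4.01°, λ = atan2(p_y, p_x) ≈ 119.09°.

≈ lat -4°, lon 119°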